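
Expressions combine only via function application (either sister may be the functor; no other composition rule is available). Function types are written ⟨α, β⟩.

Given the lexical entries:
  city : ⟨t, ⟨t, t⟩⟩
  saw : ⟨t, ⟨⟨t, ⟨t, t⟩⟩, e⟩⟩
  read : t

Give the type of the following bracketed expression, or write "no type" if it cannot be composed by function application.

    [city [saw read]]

[saw read]: ⟨t, ⟨⟨t, ⟨t, t⟩⟩, e⟩⟩ applied to t yields ⟨⟨t, ⟨t, t⟩⟩, e⟩.
[city [saw read]]: ⟨⟨t, ⟨t, t⟩⟩, e⟩ applied to ⟨t, ⟨t, t⟩⟩ yields e.

e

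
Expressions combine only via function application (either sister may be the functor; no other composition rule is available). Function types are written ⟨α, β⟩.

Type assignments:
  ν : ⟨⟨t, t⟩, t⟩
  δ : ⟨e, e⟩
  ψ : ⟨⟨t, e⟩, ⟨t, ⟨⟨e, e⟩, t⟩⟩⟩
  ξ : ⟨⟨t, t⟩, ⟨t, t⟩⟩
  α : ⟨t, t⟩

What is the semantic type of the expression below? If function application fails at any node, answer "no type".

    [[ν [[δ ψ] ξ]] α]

no type

[δ ψ]: ⟨e, e⟩ with ⟨⟨t, e⟩, ⟨t, ⟨⟨e, e⟩, t⟩⟩⟩ — neither is a function whose domain matches the other; composition fails here.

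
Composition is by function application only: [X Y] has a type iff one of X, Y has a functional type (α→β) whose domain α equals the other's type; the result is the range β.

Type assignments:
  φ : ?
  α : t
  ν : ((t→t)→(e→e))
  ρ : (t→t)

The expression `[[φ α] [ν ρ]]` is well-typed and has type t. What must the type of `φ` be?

(t→((e→e)→t))

For [[φ α] [ν ρ]] to have type t with [ν ρ] of type (e→e), [φ α] must be the function: [φ α] : ((e→e)→t).
For [φ α] to have type ((e→e)→t) with α of type t, φ must be the function: φ : (t→((e→e)→t)).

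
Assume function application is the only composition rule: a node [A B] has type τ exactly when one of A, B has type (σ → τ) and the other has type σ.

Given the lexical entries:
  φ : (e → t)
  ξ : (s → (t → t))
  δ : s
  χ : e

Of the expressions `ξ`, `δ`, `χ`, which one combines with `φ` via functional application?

χ

ξ : (s → (t → t)) — does not combine with φ.
δ : s — does not combine with φ.
χ — combines: φ : (e → t) takes χ : e as argument, giving t.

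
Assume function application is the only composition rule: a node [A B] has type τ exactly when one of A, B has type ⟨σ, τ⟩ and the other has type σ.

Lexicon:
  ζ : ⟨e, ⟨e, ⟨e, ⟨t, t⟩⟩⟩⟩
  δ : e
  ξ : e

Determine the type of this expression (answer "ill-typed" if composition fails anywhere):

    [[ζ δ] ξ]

[ζ δ] — ζ of type ⟨e, ⟨e, ⟨e, ⟨t, t⟩⟩⟩⟩ combines with δ of type e: type ⟨e, ⟨e, ⟨t, t⟩⟩⟩.
[[ζ δ] ξ] — [ζ δ] of type ⟨e, ⟨e, ⟨t, t⟩⟩⟩ combines with ξ of type e: type ⟨e, ⟨t, t⟩⟩.

⟨e, ⟨t, t⟩⟩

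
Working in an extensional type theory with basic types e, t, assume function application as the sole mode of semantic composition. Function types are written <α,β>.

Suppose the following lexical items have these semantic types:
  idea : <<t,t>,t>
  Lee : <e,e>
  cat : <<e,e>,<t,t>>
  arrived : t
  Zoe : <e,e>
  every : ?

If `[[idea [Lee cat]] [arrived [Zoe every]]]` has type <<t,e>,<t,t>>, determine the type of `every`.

[[idea [Lee cat]] [arrived [Zoe every]]] must have type <<t,e>,<t,t>>. The sister [idea [Lee cat]] has type t; that is not a function onto <<t,e>,<t,t>>, so [arrived [Zoe every]] must be the functor, of type <t,<<t,e>,<t,t>>>.
[arrived [Zoe every]] must have type <t,<<t,e>,<t,t>>>. The sister arrived has type t; that is not a function onto <t,<<t,e>,<t,t>>>, so [Zoe every] must be the functor, of type <t,<t,<<t,e>,<t,t>>>>.
[Zoe every] must have type <t,<t,<<t,e>,<t,t>>>>. The sister Zoe has type <e,e>; that is not a function onto <t,<t,<<t,e>,<t,t>>>>, so every must be the functor, of type <<e,e>,<t,<t,<<t,e>,<t,t>>>>>.

<<e,e>,<t,<t,<<t,e>,<t,t>>>>>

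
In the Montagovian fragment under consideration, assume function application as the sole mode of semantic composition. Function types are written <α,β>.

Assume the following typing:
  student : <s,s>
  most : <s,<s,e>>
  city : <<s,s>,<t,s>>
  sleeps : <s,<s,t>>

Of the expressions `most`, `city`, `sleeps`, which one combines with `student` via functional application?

city

most : <s,<s,e>> — neither side's domain matches the other.
city — combines: city : <<s,s>,<t,s>> takes student : <s,s> as argument, giving <t,s>.
sleeps : <s,<s,t>> — neither side's domain matches the other.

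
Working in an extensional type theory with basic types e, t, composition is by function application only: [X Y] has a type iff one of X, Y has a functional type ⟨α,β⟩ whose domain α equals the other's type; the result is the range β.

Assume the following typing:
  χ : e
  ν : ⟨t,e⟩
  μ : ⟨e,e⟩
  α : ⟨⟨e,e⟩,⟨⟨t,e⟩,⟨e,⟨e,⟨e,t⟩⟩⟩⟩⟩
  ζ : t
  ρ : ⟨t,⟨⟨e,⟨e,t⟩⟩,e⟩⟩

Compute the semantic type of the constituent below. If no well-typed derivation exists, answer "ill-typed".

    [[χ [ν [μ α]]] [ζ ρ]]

[μ α] — α of type ⟨⟨e,e⟩,⟨⟨t,e⟩,⟨e,⟨e,⟨e,t⟩⟩⟩⟩⟩ combines with μ of type ⟨e,e⟩: type ⟨⟨t,e⟩,⟨e,⟨e,⟨e,t⟩⟩⟩⟩.
[ν [μ α]] — [μ α] of type ⟨⟨t,e⟩,⟨e,⟨e,⟨e,t⟩⟩⟩⟩ combines with ν of type ⟨t,e⟩: type ⟨e,⟨e,⟨e,t⟩⟩⟩.
[χ [ν [μ α]]] — [ν [μ α]] of type ⟨e,⟨e,⟨e,t⟩⟩⟩ combines with χ of type e: type ⟨e,⟨e,t⟩⟩.
[ζ ρ] — ρ of type ⟨t,⟨⟨e,⟨e,t⟩⟩,e⟩⟩ combines with ζ of type t: type ⟨⟨e,⟨e,t⟩⟩,e⟩.
[[χ [ν [μ α]]] [ζ ρ]] — [ζ ρ] of type ⟨⟨e,⟨e,t⟩⟩,e⟩ combines with [χ [ν [μ α]]] of type ⟨e,⟨e,t⟩⟩: type e.

e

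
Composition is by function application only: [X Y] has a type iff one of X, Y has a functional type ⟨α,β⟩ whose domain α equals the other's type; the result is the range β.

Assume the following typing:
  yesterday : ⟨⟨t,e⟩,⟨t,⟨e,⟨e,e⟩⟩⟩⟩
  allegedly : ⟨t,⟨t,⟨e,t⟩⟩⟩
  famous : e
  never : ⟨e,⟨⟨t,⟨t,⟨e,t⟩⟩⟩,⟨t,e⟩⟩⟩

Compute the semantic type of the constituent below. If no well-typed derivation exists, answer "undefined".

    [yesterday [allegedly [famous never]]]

⟨t,⟨e,⟨e,e⟩⟩⟩

[famous never]: ⟨e,⟨⟨t,⟨t,⟨e,t⟩⟩⟩,⟨t,e⟩⟩⟩ applied to e yields ⟨⟨t,⟨t,⟨e,t⟩⟩⟩,⟨t,e⟩⟩.
[allegedly [famous never]]: ⟨⟨t,⟨t,⟨e,t⟩⟩⟩,⟨t,e⟩⟩ applied to ⟨t,⟨t,⟨e,t⟩⟩⟩ yields ⟨t,e⟩.
[yesterday [allegedly [famous never]]]: ⟨⟨t,e⟩,⟨t,⟨e,⟨e,e⟩⟩⟩⟩ applied to ⟨t,e⟩ yields ⟨t,⟨e,⟨e,e⟩⟩⟩.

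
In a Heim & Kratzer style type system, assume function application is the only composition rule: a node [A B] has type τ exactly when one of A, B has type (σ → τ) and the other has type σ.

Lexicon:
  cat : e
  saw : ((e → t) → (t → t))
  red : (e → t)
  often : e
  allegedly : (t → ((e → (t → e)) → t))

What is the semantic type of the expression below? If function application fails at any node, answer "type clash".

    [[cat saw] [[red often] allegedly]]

type clash

[cat saw]: e with ((e → t) → (t → t)) — neither is a function whose domain matches the other; composition fails here.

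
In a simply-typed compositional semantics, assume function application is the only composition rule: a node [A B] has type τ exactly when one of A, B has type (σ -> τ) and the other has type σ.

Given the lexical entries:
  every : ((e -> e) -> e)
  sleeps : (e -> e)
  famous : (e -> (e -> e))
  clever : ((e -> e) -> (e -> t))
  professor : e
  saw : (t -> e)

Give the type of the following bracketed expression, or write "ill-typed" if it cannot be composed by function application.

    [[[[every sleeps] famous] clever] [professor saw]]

[every sleeps]: functor every : ((e -> e) -> e), argument sleeps : (e -> e); result e.
[[every sleeps] famous]: functor famous : (e -> (e -> e)), argument [every sleeps] : e; result (e -> e).
[[[every sleeps] famous] clever]: functor clever : ((e -> e) -> (e -> t)), argument [[every sleeps] famous] : (e -> e); result (e -> t).
[professor saw]: e with (t -> e) — neither is a function whose domain matches the other; composition fails here.

ill-typed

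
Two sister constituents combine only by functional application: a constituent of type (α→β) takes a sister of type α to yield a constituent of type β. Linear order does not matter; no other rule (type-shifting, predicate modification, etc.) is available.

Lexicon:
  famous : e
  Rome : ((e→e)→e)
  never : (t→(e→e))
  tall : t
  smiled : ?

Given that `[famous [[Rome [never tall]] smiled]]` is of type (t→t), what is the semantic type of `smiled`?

(e→(e→(t→t)))

[famous [[Rome [never tall]] smiled]] is required to be (t→t). famous : e cannot yield (t→t) as functor, so [[Rome [never tall]] smiled] : (e→(t→t)).
[[Rome [never tall]] smiled] is required to be (e→(t→t)). [Rome [never tall]] : e cannot yield (e→(t→t)) as functor, so smiled : (e→(e→(t→t))).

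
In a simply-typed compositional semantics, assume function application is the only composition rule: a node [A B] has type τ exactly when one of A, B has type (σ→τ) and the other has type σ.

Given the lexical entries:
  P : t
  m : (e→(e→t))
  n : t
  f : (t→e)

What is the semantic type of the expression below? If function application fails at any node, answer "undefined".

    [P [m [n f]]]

[n f]: f is (t→e), n is t; result e.
[m [n f]]: m is (e→(e→t)), [n f] is e; result (e→t).
At [P [m [n f]]]: neither t nor (e→t) can take the other as argument; the node is ill-typed.

undefined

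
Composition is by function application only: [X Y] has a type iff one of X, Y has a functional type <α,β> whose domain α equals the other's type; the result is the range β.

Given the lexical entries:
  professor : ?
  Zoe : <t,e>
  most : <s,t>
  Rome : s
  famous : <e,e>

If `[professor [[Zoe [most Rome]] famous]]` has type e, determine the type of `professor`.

<e,e>

[professor [[Zoe [most Rome]] famous]] must have type e. The sister [[Zoe [most Rome]] famous] has type e; that is not a function onto e, so professor must be the functor, of type <e,e>.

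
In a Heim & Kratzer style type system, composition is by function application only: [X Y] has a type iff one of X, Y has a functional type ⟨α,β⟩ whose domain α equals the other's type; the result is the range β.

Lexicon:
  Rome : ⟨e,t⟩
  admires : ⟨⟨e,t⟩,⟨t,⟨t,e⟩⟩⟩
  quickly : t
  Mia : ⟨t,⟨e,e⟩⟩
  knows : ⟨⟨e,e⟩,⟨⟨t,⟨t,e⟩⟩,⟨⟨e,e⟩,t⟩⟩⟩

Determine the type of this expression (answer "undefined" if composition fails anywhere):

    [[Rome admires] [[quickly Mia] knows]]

[Rome admires]: admires is ⟨⟨e,t⟩,⟨t,⟨t,e⟩⟩⟩, Rome is ⟨e,t⟩; result ⟨t,⟨t,e⟩⟩.
[quickly Mia]: Mia is ⟨t,⟨e,e⟩⟩, quickly is t; result ⟨e,e⟩.
[[quickly Mia] knows]: knows is ⟨⟨e,e⟩,⟨⟨t,⟨t,e⟩⟩,⟨⟨e,e⟩,t⟩⟩⟩, [quickly Mia] is ⟨e,e⟩; result ⟨⟨t,⟨t,e⟩⟩,⟨⟨e,e⟩,t⟩⟩.
[[Rome admires] [[quickly Mia] knows]]: [[quickly Mia] knows] is ⟨⟨t,⟨t,e⟩⟩,⟨⟨e,e⟩,t⟩⟩, [Rome admires] is ⟨t,⟨t,e⟩⟩; result ⟨⟨e,e⟩,t⟩.

⟨⟨e,e⟩,t⟩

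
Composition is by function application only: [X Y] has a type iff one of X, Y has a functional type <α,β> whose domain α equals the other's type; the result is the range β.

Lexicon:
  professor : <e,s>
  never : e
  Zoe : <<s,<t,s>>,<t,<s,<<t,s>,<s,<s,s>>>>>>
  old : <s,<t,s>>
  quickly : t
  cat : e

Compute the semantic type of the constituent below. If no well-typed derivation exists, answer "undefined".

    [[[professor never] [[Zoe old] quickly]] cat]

undefined

[professor never] — professor of type <e,s> combines with never of type e: type s.
[Zoe old] — Zoe of type <<s,<t,s>>,<t,<s,<<t,s>,<s,<s,s>>>>>> combines with old of type <s,<t,s>>: type <t,<s,<<t,s>,<s,<s,s>>>>>.
[[Zoe old] quickly] — [Zoe old] of type <t,<s,<<t,s>,<s,<s,s>>>>> combines with quickly of type t: type <s,<<t,s>,<s,<s,s>>>>.
[[professor never] [[Zoe old] quickly]] — [[Zoe old] quickly] of type <s,<<t,s>,<s,<s,s>>>> combines with [professor never] of type s: type <<t,s>,<s,<s,s>>>.
At [[[professor never] [[Zoe old] quickly]] cat]: neither <<t,s>,<s,<s,s>>> nor e can take the other as argument; the node is ill-typed.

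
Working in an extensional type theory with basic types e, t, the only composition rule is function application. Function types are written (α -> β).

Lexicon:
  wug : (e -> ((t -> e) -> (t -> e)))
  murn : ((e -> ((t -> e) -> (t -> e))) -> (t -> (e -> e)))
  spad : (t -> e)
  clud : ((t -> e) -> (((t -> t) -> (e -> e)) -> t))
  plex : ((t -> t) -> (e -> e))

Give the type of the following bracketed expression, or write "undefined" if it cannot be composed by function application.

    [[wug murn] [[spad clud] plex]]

(e -> e)

At [wug murn], murn : ((e -> ((t -> e) -> (t -> e))) -> (t -> (e -> e))) takes wug : (e -> ((t -> e) -> (t -> e))), giving (t -> (e -> e)).
At [spad clud], clud : ((t -> e) -> (((t -> t) -> (e -> e)) -> t)) takes spad : (t -> e), giving (((t -> t) -> (e -> e)) -> t).
At [[spad clud] plex], [spad clud] : (((t -> t) -> (e -> e)) -> t) takes plex : ((t -> t) -> (e -> e)), giving t.
At [[wug murn] [[spad clud] plex]], [wug murn] : (t -> (e -> e)) takes [[spad clud] plex] : t, giving (e -> e).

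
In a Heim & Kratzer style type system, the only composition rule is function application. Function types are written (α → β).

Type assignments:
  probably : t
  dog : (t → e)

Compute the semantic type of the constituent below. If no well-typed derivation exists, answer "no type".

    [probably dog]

[probably dog]: functor dog : (t → e), argument probably : t; result e.

e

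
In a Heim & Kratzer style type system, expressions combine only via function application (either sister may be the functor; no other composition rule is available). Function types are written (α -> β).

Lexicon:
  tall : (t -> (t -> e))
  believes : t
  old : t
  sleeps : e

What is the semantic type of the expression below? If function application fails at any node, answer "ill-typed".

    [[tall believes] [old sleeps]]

ill-typed

[tall believes]: functor tall : (t -> (t -> e)), argument believes : t; result (t -> e).
[old sleeps]: t and e cannot combine by function application — type clash.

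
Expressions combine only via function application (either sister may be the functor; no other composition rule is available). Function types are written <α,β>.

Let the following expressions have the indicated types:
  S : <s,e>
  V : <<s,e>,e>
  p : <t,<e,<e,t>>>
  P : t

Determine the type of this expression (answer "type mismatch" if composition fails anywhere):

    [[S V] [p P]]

<e,t>

[S V] — V of type <<s,e>,e> combines with S of type <s,e>: type e.
[p P] — p of type <t,<e,<e,t>>> combines with P of type t: type <e,<e,t>>.
[[S V] [p P]] — [p P] of type <e,<e,t>> combines with [S V] of type e: type <e,t>.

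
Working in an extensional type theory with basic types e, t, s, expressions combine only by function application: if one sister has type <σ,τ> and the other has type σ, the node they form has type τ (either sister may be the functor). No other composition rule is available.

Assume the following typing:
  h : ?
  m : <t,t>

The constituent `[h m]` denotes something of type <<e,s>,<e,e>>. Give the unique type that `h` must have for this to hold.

For [h m] to have type <<e,s>,<e,e>> with m of type <t,t>, h must be the function: h : <<t,t>,<<e,s>,<e,e>>>.

<<t,t>,<<e,s>,<e,e>>>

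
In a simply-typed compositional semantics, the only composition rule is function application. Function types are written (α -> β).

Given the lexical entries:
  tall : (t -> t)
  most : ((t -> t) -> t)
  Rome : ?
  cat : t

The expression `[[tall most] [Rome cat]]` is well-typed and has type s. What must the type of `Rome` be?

(t -> (t -> s))

At [[tall most] [Rome cat]] (required: s): [tall most] is t, which is not a function with range s; hence [Rome cat] is the functor — type (t -> s).
At [Rome cat] (required: (t -> s)): cat is t, which is not a function with range (t -> s); hence Rome is the functor — type (t -> (t -> s)).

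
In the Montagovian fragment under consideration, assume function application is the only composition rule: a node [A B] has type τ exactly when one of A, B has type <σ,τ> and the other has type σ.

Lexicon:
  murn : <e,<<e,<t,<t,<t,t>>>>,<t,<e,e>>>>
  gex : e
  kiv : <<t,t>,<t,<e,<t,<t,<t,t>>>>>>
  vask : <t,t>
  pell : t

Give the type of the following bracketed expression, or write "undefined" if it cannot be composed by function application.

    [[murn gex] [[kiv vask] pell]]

[murn gex]: functor murn : <e,<<e,<t,<t,<t,t>>>>,<t,<e,e>>>>, argument gex : e; result <<e,<t,<t,<t,t>>>>,<t,<e,e>>>.
[kiv vask]: functor kiv : <<t,t>,<t,<e,<t,<t,<t,t>>>>>>, argument vask : <t,t>; result <t,<e,<t,<t,<t,t>>>>>.
[[kiv vask] pell]: functor [kiv vask] : <t,<e,<t,<t,<t,t>>>>>, argument pell : t; result <e,<t,<t,<t,t>>>>.
[[murn gex] [[kiv vask] pell]]: functor [murn gex] : <<e,<t,<t,<t,t>>>>,<t,<e,e>>>, argument [[kiv vask] pell] : <e,<t,<t,<t,t>>>>; result <t,<e,e>>.

<t,<e,e>>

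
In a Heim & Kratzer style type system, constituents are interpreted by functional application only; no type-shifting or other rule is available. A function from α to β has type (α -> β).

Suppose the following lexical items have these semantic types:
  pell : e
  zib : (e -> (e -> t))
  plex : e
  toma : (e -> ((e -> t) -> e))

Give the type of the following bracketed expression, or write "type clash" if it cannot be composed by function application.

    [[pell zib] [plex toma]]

e

[pell zib] — zib of type (e -> (e -> t)) combines with pell of type e: type (e -> t).
[plex toma] — toma of type (e -> ((e -> t) -> e)) combines with plex of type e: type ((e -> t) -> e).
[[pell zib] [plex toma]] — [plex toma] of type ((e -> t) -> e) combines with [pell zib] of type (e -> t): type e.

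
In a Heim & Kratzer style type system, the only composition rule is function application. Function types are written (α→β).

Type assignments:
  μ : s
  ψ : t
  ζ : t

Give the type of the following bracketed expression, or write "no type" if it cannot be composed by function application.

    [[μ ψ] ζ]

[μ ψ]: s with t — neither is a function whose domain matches the other; composition fails here.

no type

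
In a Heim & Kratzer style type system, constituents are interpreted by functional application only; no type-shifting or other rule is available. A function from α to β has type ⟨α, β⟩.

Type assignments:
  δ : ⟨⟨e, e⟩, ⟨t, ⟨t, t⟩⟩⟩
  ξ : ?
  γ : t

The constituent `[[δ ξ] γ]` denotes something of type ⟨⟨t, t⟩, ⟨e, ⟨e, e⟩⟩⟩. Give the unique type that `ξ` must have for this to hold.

⟨⟨⟨e, e⟩, ⟨t, ⟨t, t⟩⟩⟩, ⟨t, ⟨⟨t, t⟩, ⟨e, ⟨e, e⟩⟩⟩⟩⟩

At [[δ ξ] γ] (required: ⟨⟨t, t⟩, ⟨e, ⟨e, e⟩⟩⟩): γ is t, which is not a function with range ⟨⟨t, t⟩, ⟨e, ⟨e, e⟩⟩⟩; hence [δ ξ] is the functor — type ⟨t, ⟨⟨t, t⟩, ⟨e, ⟨e, e⟩⟩⟩⟩.
At [δ ξ] (required: ⟨t, ⟨⟨t, t⟩, ⟨e, ⟨e, e⟩⟩⟩⟩): δ is ⟨⟨e, e⟩, ⟨t, ⟨t, t⟩⟩⟩, which is not a function with range ⟨t, ⟨⟨t, t⟩, ⟨e, ⟨e, e⟩⟩⟩⟩; hence ξ is the functor — type ⟨⟨⟨e, e⟩, ⟨t, ⟨t, t⟩⟩⟩, ⟨t, ⟨⟨t, t⟩, ⟨e, ⟨e, e⟩⟩⟩⟩⟩.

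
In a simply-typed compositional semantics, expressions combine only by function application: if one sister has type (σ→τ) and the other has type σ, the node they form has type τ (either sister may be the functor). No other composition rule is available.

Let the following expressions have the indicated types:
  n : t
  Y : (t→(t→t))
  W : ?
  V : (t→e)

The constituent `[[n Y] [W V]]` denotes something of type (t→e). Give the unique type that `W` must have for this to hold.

((t→e)→((t→t)→(t→e)))

[[n Y] [W V]] must have type (t→e). The sister [n Y] has type (t→t); that is not a function onto (t→e), so [W V] must be the functor, of type ((t→t)→(t→e)).
[W V] must have type ((t→t)→(t→e)). The sister V has type (t→e); that is not a function onto ((t→t)→(t→e)), so W must be the functor, of type ((t→e)→((t→t)→(t→e))).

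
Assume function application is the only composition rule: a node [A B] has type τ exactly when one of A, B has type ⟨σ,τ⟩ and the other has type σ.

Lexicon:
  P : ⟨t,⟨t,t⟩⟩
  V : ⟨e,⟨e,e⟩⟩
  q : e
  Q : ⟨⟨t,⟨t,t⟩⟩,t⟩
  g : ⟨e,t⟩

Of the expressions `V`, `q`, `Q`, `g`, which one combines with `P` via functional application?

V : ⟨e,⟨e,e⟩⟩ — neither side's domain matches the other.
q : e — neither side's domain matches the other.
Q — combines: Q : ⟨⟨t,⟨t,t⟩⟩,t⟩ takes P : ⟨t,⟨t,t⟩⟩ as argument, giving t.
g : ⟨e,t⟩ — neither side's domain matches the other.

Q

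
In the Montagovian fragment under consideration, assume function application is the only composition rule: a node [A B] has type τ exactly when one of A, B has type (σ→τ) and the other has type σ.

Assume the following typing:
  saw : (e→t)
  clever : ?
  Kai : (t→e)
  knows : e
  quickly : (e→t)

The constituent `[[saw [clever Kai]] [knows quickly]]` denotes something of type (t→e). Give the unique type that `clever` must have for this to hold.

((t→e)→((e→t)→(t→(t→e))))

At [[saw [clever Kai]] [knows quickly]] (required: (t→e)): [knows quickly] is t, which is not a function with range (t→e); hence [saw [clever Kai]] is the functor — type (t→(t→e)).
At [saw [clever Kai]] (required: (t→(t→e))): saw is (e→t), which is not a function with range (t→(t→e)); hence [clever Kai] is the functor — type ((e→t)→(t→(t→e))).
At [clever Kai] (required: ((e→t)→(t→(t→e)))): Kai is (t→e), which is not a function with range ((e→t)→(t→(t→e))); hence clever is the functor — type ((t→e)→((e→t)→(t→(t→e)))).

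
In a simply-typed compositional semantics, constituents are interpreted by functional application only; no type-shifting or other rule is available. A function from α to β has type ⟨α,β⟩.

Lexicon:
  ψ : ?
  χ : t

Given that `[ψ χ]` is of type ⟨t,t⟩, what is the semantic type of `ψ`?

[ψ χ] is required to be ⟨t,t⟩. χ : t cannot yield ⟨t,t⟩ as functor, so ψ : ⟨t,⟨t,t⟩⟩.

⟨t,⟨t,t⟩⟩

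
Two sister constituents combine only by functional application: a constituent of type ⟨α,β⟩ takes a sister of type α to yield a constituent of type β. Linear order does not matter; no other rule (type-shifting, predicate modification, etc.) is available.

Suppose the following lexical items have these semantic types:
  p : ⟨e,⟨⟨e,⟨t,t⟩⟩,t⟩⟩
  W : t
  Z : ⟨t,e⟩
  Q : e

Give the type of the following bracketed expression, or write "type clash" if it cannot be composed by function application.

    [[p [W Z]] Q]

[W Z]: ⟨t,e⟩ applied to t yields e.
[p [W Z]]: ⟨e,⟨⟨e,⟨t,t⟩⟩,t⟩⟩ applied to e yields ⟨⟨e,⟨t,t⟩⟩,t⟩.
[[p [W Z]] Q]: ⟨⟨e,⟨t,t⟩⟩,t⟩ and e cannot combine by function application — type clash.

type clash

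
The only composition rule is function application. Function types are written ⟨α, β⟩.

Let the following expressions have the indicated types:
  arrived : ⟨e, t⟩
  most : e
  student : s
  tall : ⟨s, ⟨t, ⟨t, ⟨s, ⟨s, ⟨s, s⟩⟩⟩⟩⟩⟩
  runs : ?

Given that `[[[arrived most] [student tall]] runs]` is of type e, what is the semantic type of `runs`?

⟨⟨t, ⟨s, ⟨s, ⟨s, s⟩⟩⟩⟩, e⟩

[[[arrived most] [student tall]] runs] must have type e. The sister [[arrived most] [student tall]] has type ⟨t, ⟨s, ⟨s, ⟨s, s⟩⟩⟩⟩; that is not a function onto e, so runs must be the functor, of type ⟨⟨t, ⟨s, ⟨s, ⟨s, s⟩⟩⟩⟩, e⟩.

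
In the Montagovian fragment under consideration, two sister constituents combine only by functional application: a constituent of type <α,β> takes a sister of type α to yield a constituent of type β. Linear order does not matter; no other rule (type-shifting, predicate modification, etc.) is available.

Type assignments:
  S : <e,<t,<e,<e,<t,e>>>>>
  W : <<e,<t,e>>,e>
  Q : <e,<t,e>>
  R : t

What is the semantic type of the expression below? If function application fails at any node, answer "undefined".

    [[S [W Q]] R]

[W Q]: W is <<e,<t,e>>,e>, Q is <e,<t,e>>; result e.
[S [W Q]]: S is <e,<t,<e,<e,<t,e>>>>>, [W Q] is e; result <t,<e,<e,<t,e>>>>.
[[S [W Q]] R]: [S [W Q]] is <t,<e,<e,<t,e>>>>, R is t; result <e,<e,<t,e>>>.

<e,<e,<t,e>>>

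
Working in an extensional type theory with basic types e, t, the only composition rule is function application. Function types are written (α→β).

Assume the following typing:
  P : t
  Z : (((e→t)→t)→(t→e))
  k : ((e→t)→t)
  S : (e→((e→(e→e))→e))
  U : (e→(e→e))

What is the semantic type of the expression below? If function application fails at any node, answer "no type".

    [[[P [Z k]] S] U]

e

At [Z k], Z : (((e→t)→t)→(t→e)) takes k : ((e→t)→t), giving (t→e).
At [P [Z k]], [Z k] : (t→e) takes P : t, giving e.
At [[P [Z k]] S], S : (e→((e→(e→e))→e)) takes [P [Z k]] : e, giving ((e→(e→e))→e).
At [[[P [Z k]] S] U], [[P [Z k]] S] : ((e→(e→e))→e) takes U : (e→(e→e)), giving e.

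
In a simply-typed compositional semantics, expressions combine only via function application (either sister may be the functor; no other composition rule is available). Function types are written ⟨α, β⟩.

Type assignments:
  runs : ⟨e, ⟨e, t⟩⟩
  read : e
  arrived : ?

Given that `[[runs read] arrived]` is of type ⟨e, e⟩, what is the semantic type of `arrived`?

At [[runs read] arrived] (required: ⟨e, e⟩): [runs read] is ⟨e, t⟩, which is not a function with range ⟨e, e⟩; hence arrived is the functor — type ⟨⟨e, t⟩, ⟨e, e⟩⟩.

⟨⟨e, t⟩, ⟨e, e⟩⟩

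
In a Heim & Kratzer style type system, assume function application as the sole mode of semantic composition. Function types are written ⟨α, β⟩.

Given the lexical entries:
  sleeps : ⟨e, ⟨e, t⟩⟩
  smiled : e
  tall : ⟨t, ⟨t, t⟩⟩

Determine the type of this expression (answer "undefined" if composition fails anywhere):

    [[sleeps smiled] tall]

undefined

[sleeps smiled]: ⟨e, ⟨e, t⟩⟩ applied to e yields ⟨e, t⟩.
[[sleeps smiled] tall]: ⟨e, t⟩ and ⟨t, ⟨t, t⟩⟩ cannot combine by function application — type clash.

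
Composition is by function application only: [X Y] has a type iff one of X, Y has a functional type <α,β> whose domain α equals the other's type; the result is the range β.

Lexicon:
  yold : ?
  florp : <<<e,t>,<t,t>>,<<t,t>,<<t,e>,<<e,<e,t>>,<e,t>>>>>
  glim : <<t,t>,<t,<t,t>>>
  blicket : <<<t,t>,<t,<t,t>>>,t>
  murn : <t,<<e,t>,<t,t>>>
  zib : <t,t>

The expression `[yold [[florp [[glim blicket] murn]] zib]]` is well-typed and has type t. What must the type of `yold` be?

<<<t,e>,<<e,<e,t>>,<e,t>>>,t>

[yold [[florp [[glim blicket] murn]] zib]] must have type t. The sister [[florp [[glim blicket] murn]] zib] has type <<t,e>,<<e,<e,t>>,<e,t>>>; that is not a function onto t, so yold must be the functor, of type <<<t,e>,<<e,<e,t>>,<e,t>>>,t>.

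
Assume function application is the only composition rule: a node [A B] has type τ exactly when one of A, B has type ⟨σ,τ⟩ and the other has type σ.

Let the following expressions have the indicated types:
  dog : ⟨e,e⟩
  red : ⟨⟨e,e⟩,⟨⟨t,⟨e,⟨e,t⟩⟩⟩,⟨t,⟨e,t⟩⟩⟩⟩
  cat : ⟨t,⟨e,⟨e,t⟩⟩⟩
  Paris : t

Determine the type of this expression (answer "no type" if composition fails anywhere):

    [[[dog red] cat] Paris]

[dog red] — red of type ⟨⟨e,e⟩,⟨⟨t,⟨e,⟨e,t⟩⟩⟩,⟨t,⟨e,t⟩⟩⟩⟩ combines with dog of type ⟨e,e⟩: type ⟨⟨t,⟨e,⟨e,t⟩⟩⟩,⟨t,⟨e,t⟩⟩⟩.
[[dog red] cat] — [dog red] of type ⟨⟨t,⟨e,⟨e,t⟩⟩⟩,⟨t,⟨e,t⟩⟩⟩ combines with cat of type ⟨t,⟨e,⟨e,t⟩⟩⟩: type ⟨t,⟨e,t⟩⟩.
[[[dog red] cat] Paris] — [[dog red] cat] of type ⟨t,⟨e,t⟩⟩ combines with Paris of type t: type ⟨e,t⟩.

⟨e,t⟩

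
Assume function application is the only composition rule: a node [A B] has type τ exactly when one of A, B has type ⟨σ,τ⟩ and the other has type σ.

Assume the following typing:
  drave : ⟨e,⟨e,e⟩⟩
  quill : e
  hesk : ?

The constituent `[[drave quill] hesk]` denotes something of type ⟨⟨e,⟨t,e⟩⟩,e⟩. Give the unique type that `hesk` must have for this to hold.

⟨⟨e,e⟩,⟨⟨e,⟨t,e⟩⟩,e⟩⟩

[[drave quill] hesk] must have type ⟨⟨e,⟨t,e⟩⟩,e⟩. The sister [drave quill] has type ⟨e,e⟩; that is not a function onto ⟨⟨e,⟨t,e⟩⟩,e⟩, so hesk must be the functor, of type ⟨⟨e,e⟩,⟨⟨e,⟨t,e⟩⟩,e⟩⟩.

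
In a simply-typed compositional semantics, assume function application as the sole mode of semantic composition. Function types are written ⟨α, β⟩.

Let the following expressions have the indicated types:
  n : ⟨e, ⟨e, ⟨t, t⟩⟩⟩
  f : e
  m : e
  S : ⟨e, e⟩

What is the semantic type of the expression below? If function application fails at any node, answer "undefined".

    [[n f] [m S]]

[n f]: n is ⟨e, ⟨e, ⟨t, t⟩⟩⟩, f is e; result ⟨e, ⟨t, t⟩⟩.
[m S]: S is ⟨e, e⟩, m is e; result e.
[[n f] [m S]]: [n f] is ⟨e, ⟨t, t⟩⟩, [m S] is e; result ⟨t, t⟩.

⟨t, t⟩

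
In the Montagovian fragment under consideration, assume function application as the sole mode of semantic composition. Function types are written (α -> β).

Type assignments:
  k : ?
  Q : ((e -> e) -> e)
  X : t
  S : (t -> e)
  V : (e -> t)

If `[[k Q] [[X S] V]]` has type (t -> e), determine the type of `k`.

(((e -> e) -> e) -> (t -> (t -> e)))

[[k Q] [[X S] V]] is required to be (t -> e). [[X S] V] : t cannot yield (t -> e) as functor, so [k Q] : (t -> (t -> e)).
[k Q] is required to be (t -> (t -> e)). Q : ((e -> e) -> e) cannot yield (t -> (t -> e)) as functor, so k : (((e -> e) -> e) -> (t -> (t -> e))).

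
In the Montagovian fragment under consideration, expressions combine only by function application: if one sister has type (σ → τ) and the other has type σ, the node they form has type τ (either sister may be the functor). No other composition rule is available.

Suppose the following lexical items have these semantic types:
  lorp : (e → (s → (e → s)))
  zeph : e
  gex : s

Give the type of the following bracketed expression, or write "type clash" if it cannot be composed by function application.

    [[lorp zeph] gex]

[lorp zeph]: functor lorp : (e → (s → (e → s))), argument zeph : e; result (s → (e → s)).
[[lorp zeph] gex]: functor [lorp zeph] : (s → (e → s)), argument gex : s; result (e → s).

(e → s)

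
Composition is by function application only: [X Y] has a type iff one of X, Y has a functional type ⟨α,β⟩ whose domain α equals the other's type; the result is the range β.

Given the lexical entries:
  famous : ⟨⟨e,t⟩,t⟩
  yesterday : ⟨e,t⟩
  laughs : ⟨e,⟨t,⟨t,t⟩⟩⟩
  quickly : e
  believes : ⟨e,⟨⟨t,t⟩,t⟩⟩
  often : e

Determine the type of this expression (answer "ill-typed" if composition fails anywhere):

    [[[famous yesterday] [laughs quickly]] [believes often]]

At [famous yesterday], famous : ⟨⟨e,t⟩,t⟩ takes yesterday : ⟨e,t⟩, giving t.
At [laughs quickly], laughs : ⟨e,⟨t,⟨t,t⟩⟩⟩ takes quickly : e, giving ⟨t,⟨t,t⟩⟩.
At [[famous yesterday] [laughs quickly]], [laughs quickly] : ⟨t,⟨t,t⟩⟩ takes [famous yesterday] : t, giving ⟨t,t⟩.
At [believes often], believes : ⟨e,⟨⟨t,t⟩,t⟩⟩ takes often : e, giving ⟨⟨t,t⟩,t⟩.
At [[[famous yesterday] [laughs quickly]] [believes often]], [believes often] : ⟨⟨t,t⟩,t⟩ takes [[famous yesterday] [laughs quickly]] : ⟨t,t⟩, giving t.

t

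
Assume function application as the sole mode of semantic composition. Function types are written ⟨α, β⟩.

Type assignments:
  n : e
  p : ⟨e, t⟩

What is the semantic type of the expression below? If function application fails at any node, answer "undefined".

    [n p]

t

At [n p], p : ⟨e, t⟩ takes n : e, giving t.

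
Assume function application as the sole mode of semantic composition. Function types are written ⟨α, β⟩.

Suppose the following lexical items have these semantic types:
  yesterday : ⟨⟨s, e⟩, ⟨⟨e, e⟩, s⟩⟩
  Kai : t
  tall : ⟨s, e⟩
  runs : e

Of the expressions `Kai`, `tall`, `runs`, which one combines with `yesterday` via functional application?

tall

Kai : t — no; yesterday wants ⟨s, e⟩, and Kai wants nothing (atomic).
tall — combines: yesterday : ⟨⟨s, e⟩, ⟨⟨e, e⟩, s⟩⟩ takes tall : ⟨s, e⟩ as argument, giving ⟨⟨e, e⟩, s⟩.
runs : e — no; yesterday wants ⟨s, e⟩, and runs wants nothing (atomic).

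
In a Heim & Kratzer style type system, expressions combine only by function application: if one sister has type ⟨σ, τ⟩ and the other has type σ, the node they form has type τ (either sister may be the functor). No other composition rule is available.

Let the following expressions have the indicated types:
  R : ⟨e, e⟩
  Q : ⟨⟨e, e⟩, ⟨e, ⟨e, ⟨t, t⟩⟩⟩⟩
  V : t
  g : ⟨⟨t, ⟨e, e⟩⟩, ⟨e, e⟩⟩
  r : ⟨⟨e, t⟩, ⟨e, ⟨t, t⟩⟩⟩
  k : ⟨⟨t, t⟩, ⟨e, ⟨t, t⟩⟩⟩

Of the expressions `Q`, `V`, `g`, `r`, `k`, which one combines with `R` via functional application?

Q — combines: Q : ⟨⟨e, e⟩, ⟨e, ⟨e, ⟨t, t⟩⟩⟩⟩ takes R : ⟨e, e⟩ as argument, giving ⟨e, ⟨e, ⟨t, t⟩⟩⟩.
V : t — neither side's domain matches the other.
g : ⟨⟨t, ⟨e, e⟩⟩, ⟨e, e⟩⟩ — neither side's domain matches the other.
r : ⟨⟨e, t⟩, ⟨e, ⟨t, t⟩⟩⟩ — neither side's domain matches the other.
k : ⟨⟨t, t⟩, ⟨e, ⟨t, t⟩⟩⟩ — neither side's domain matches the other.

Q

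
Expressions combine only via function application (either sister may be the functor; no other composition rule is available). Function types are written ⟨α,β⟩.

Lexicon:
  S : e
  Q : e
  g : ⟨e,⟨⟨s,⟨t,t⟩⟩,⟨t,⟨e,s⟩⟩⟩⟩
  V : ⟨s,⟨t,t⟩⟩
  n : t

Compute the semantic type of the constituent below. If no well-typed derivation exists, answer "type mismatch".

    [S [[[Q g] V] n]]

s

[Q g]: functor g : ⟨e,⟨⟨s,⟨t,t⟩⟩,⟨t,⟨e,s⟩⟩⟩⟩, argument Q : e; result ⟨⟨s,⟨t,t⟩⟩,⟨t,⟨e,s⟩⟩⟩.
[[Q g] V]: functor [Q g] : ⟨⟨s,⟨t,t⟩⟩,⟨t,⟨e,s⟩⟩⟩, argument V : ⟨s,⟨t,t⟩⟩; result ⟨t,⟨e,s⟩⟩.
[[[Q g] V] n]: functor [[Q g] V] : ⟨t,⟨e,s⟩⟩, argument n : t; result ⟨e,s⟩.
[S [[[Q g] V] n]]: functor [[[Q g] V] n] : ⟨e,s⟩, argument S : e; result s.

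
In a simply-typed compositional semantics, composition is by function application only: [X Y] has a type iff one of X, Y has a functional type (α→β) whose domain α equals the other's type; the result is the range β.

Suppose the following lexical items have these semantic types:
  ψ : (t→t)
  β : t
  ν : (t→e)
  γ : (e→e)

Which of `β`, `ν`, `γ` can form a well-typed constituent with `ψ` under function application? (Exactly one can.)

β — combines: ψ : (t→t) takes β : t as argument, giving t.
ν : (t→e) — neither side's domain matches the other.
γ : (e→e) — neither side's domain matches the other.

β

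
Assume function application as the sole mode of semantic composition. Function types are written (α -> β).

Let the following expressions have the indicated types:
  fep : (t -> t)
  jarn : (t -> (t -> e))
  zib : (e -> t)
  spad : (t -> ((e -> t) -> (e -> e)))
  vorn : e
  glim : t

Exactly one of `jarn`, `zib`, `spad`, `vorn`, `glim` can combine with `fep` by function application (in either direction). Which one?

glim

jarn : (t -> (t -> e)) — neither side's domain matches the other.
zib : (e -> t) — neither side's domain matches the other.
spad : (t -> ((e -> t) -> (e -> e))) — neither side's domain matches the other.
vorn : e — neither side's domain matches the other.
glim — combines: fep : (t -> t) takes glim : t as argument, giving t.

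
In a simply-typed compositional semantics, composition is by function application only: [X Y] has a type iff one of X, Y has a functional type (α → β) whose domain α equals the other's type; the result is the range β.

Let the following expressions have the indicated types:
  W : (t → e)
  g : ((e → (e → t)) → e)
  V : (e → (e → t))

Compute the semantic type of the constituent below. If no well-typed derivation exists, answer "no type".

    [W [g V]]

no type

At [g V], g : ((e → (e → t)) → e) takes V : (e → (e → t)), giving e.
At [W [g V]]: neither (t → e) nor e can take the other as argument; the node is ill-typed.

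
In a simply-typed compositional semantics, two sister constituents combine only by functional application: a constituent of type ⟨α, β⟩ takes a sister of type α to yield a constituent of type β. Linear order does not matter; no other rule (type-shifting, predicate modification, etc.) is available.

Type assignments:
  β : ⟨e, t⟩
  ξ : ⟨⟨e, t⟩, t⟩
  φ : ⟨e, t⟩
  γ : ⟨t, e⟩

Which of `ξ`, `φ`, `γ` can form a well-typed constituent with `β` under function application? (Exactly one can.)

ξ — combines: ξ : ⟨⟨e, t⟩, t⟩ takes β : ⟨e, t⟩ as argument, giving t.
φ : ⟨e, t⟩ — no; β wants e, and φ wants e.
γ : ⟨t, e⟩ — no; β wants e, and γ wants t.

ξ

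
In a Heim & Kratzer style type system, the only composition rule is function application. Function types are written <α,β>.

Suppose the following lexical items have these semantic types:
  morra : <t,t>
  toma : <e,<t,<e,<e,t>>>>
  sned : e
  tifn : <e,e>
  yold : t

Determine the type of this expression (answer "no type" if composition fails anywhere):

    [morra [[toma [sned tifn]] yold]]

no type

[sned tifn] — tifn of type <e,e> combines with sned of type e: type e.
[toma [sned tifn]] — toma of type <e,<t,<e,<e,t>>>> combines with [sned tifn] of type e: type <t,<e,<e,t>>>.
[[toma [sned tifn]] yold] — [toma [sned tifn]] of type <t,<e,<e,t>>> combines with yold of type t: type <e,<e,t>>.
[morra [[toma [sned tifn]] yold]]: <t,t> and <e,<e,t>> cannot combine by function application — type clash.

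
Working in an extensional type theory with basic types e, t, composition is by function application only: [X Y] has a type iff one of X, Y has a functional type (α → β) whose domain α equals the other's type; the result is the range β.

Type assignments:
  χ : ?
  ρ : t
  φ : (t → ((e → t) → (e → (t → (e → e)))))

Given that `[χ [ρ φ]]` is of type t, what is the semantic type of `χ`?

[χ [ρ φ]] is required to be t. [ρ φ] : ((e → t) → (e → (t → (e → e)))) cannot yield t as functor, so χ : (((e → t) → (e → (t → (e → e)))) → t).

(((e → t) → (e → (t → (e → e)))) → t)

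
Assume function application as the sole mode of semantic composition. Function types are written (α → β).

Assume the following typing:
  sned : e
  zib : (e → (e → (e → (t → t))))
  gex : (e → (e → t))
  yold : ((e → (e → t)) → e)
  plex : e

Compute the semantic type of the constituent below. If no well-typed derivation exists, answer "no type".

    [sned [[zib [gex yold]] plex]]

[gex yold]: functor yold : ((e → (e → t)) → e), argument gex : (e → (e → t)); result e.
[zib [gex yold]]: functor zib : (e → (e → (e → (t → t)))), argument [gex yold] : e; result (e → (e → (t → t))).
[[zib [gex yold]] plex]: functor [zib [gex yold]] : (e → (e → (t → t))), argument plex : e; result (e → (t → t)).
[sned [[zib [gex yold]] plex]]: functor [[zib [gex yold]] plex] : (e → (t → t)), argument sned : e; result (t → t).

(t → t)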